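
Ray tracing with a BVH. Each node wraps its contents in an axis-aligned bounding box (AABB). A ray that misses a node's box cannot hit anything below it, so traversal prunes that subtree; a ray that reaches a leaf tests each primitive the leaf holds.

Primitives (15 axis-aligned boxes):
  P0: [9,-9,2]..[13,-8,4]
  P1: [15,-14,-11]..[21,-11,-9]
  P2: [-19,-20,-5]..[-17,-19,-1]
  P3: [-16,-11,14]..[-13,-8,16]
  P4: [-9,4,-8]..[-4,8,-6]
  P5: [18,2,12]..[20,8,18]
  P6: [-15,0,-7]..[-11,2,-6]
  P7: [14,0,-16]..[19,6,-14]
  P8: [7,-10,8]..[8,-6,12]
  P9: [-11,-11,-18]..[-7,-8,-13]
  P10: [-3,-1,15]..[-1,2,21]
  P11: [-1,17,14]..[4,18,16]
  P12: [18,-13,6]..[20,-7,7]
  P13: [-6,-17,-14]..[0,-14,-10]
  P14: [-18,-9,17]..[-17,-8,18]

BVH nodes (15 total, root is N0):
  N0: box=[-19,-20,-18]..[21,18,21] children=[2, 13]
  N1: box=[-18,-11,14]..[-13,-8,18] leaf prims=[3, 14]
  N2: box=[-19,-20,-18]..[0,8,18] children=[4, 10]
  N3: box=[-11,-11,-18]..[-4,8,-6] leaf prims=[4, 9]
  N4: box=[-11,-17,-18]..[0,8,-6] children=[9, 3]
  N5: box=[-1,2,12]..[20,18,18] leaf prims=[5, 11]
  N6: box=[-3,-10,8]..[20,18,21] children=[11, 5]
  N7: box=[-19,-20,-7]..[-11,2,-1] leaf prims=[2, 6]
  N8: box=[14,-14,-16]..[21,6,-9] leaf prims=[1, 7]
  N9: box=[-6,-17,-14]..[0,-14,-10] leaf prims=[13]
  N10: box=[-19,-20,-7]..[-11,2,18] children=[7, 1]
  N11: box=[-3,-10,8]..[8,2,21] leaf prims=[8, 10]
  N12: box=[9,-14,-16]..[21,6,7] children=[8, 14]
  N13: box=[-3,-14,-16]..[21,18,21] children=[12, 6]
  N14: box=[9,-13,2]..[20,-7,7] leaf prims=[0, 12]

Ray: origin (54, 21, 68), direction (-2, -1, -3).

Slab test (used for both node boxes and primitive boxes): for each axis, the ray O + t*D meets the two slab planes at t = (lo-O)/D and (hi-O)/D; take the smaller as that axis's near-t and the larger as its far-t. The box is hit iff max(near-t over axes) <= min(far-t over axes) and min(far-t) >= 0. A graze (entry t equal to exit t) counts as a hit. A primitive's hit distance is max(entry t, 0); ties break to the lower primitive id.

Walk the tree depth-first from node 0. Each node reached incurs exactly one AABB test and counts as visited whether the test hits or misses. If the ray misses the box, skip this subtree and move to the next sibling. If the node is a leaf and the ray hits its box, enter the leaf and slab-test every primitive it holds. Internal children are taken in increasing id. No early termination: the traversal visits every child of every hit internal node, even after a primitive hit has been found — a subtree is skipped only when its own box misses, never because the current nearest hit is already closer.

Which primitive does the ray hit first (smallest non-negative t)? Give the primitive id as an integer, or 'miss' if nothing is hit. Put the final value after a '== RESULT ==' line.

Trace the traversal:
N0 x:[33/2,73/2] y:[3,41] z:[47/3,86/3] -> hit [33/2,86/3], descend [2, 13]
  N2 x:[27,73/2] y:[13,41] z:[50/3,86/3] -> hit [27,86/3], descend [4, 10]
    N4 x:[27,65/2] y:[13,38] z:[74/3,86/3] -> hit [27,86/3], descend [3, 9]
      N3 x:[29,65/2] y:[13,32] z:[74/3,86/3] -> miss, prune
      N9 x:[27,30] y:[35,38] z:[26,82/3] -> miss, prune
    N10 x:[65/2,73/2] y:[19,41] z:[50/3,25] -> miss, prune
  N13 x:[33/2,57/2] y:[3,35] z:[47/3,28] -> hit [33/2,28], descend [6, 12]
    N6 x:[17,57/2] y:[3,31] z:[47/3,20] -> hit [17,20], descend [5, 11]
      N5 x:[17,55/2] y:[3,19] z:[50/3,56/3] -> hit [17,56/3] leaf, test {P5@t=17, P11(miss)}
      N11 x:[23,57/2] y:[19,31] z:[47/3,20] -> miss, prune
    N12 x:[33/2,45/2] y:[15,35] z:[61/3,28] -> hit [61/3,45/2], descend [8, 14]
      N8 x:[33/2,20] y:[15,35] z:[77/3,28] -> miss, prune
      N14 x:[17,45/2] y:[28,34] z:[61/3,22] -> miss, prune

Summary -> nodes [0, 2, 4, 3, 9, 10, 13, 6, 5, 11, 12, 8, 14]; box-tests=13; leaf-entries=1; first=P5

== RESULT ==
5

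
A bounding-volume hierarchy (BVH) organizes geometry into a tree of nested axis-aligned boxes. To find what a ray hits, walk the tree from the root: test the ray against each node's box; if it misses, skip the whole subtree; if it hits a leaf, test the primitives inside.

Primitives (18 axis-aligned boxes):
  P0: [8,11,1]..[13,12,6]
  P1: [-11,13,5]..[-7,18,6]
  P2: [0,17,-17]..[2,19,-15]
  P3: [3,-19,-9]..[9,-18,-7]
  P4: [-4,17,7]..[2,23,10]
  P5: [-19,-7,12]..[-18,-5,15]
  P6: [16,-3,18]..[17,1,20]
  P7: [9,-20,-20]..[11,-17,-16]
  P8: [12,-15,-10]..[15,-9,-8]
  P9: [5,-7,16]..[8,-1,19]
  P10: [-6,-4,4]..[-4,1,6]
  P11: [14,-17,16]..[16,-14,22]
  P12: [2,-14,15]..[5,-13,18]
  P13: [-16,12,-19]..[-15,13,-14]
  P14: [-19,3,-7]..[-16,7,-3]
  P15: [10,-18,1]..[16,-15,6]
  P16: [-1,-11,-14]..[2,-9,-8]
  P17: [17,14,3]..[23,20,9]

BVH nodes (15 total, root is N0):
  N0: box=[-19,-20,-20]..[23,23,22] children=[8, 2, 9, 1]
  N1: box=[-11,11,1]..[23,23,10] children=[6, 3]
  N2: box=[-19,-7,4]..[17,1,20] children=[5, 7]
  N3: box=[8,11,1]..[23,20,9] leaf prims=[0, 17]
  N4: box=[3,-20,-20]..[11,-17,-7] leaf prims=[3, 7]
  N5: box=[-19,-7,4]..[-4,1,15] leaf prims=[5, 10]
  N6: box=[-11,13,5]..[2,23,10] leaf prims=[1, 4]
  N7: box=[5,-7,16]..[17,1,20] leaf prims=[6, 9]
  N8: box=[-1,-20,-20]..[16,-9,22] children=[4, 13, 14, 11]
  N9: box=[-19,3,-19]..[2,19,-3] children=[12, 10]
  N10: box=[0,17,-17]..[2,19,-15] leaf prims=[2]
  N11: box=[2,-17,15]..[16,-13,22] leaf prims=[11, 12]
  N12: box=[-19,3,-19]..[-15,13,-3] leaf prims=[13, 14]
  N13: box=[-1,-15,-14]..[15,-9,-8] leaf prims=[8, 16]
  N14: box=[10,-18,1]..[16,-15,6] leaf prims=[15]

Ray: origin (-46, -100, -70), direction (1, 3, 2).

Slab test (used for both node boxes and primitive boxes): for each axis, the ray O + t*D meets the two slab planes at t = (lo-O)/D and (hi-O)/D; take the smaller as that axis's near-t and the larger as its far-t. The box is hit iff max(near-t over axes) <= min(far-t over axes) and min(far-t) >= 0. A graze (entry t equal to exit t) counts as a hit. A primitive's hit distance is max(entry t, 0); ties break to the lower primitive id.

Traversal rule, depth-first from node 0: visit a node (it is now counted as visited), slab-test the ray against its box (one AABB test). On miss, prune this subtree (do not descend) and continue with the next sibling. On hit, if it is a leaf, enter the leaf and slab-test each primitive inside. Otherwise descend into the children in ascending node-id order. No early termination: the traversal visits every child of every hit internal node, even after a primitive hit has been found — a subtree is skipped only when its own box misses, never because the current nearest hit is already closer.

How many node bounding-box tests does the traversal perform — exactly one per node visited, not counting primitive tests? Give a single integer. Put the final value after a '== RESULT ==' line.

Trace the traversal:
N0 x:[27,69] y:[80/3,41] z:[25,46] -> hit [27,41], descend [1, 2, 8, 9]
  N1 x:[35,69] y:[37,41] z:[71/2,40] -> hit [37,40], descend [3, 6]
    N3 x:[54,69] y:[37,40] z:[71/2,79/2] -> miss, prune
    N6 x:[35,48] y:[113/3,41] z:[75/2,40] -> hit [113/3,40] leaf, test {P1@t=113/3, P4(miss)}
  N2 x:[27,63] y:[31,101/3] z:[37,45] -> miss, prune
  N8 x:[45,62] y:[80/3,91/3] z:[25,46] -> miss, prune
  N9 x:[27,48] y:[103/3,119/3] z:[51/2,67/2] -> miss, prune

7 AABB tests over nodes [0, 1, 3, 6, 2, 8, 9]; 1 leaf entered; closest P1.

== RESULT ==
7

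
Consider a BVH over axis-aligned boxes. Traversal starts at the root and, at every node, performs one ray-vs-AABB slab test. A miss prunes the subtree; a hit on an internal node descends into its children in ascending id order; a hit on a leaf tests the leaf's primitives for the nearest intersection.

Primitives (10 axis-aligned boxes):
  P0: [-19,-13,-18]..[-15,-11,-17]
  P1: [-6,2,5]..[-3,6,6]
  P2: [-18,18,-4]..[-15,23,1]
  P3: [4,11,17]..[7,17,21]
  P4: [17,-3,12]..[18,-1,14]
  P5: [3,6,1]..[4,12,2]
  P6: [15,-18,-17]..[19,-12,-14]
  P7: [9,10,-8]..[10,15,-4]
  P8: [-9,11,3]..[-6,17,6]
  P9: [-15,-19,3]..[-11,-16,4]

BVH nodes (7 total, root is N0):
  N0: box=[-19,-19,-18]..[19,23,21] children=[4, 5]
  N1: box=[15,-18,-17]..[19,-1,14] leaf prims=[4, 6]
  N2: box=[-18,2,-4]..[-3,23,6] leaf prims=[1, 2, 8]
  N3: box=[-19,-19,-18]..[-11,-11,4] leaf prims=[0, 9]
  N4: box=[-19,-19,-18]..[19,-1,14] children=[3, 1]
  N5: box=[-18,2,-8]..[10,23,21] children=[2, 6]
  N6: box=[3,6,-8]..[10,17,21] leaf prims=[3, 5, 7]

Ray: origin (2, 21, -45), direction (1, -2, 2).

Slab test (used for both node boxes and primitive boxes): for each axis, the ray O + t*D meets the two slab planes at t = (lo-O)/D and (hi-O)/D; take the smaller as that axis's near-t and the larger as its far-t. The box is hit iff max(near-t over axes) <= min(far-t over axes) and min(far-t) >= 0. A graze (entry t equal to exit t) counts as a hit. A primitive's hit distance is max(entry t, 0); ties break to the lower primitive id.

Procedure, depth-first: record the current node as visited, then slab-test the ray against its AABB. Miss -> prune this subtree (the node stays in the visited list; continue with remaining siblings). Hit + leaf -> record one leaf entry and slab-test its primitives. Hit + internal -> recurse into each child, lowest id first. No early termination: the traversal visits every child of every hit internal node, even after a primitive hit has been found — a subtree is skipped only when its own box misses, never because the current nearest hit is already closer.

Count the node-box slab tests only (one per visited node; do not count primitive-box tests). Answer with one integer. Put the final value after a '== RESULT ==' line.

Traverse from the root:
N0 x:[-21,17] y:[-1,20] z:[27/2,33] -> hit [27/2,17], descend [4, 5]
  N4 x:[-21,17] y:[11,20] z:[27/2,59/2] -> hit [27/2,17], descend [1, 3]
    N1 x:[13,17] y:[11,39/2] z:[14,59/2] -> hit [14,17] leaf, test {P4(miss), P6(miss)}
    N3 x:[-21,-13] y:[16,20] z:[27/2,49/2] -> miss, prune
  N5 x:[-20,8] y:[-1,19/2] z:[37/2,33] -> miss, prune

order=[0, 4, 1, 3, 5]  |boxes|=5  |leaves|=1  hit=miss

== RESULT ==
5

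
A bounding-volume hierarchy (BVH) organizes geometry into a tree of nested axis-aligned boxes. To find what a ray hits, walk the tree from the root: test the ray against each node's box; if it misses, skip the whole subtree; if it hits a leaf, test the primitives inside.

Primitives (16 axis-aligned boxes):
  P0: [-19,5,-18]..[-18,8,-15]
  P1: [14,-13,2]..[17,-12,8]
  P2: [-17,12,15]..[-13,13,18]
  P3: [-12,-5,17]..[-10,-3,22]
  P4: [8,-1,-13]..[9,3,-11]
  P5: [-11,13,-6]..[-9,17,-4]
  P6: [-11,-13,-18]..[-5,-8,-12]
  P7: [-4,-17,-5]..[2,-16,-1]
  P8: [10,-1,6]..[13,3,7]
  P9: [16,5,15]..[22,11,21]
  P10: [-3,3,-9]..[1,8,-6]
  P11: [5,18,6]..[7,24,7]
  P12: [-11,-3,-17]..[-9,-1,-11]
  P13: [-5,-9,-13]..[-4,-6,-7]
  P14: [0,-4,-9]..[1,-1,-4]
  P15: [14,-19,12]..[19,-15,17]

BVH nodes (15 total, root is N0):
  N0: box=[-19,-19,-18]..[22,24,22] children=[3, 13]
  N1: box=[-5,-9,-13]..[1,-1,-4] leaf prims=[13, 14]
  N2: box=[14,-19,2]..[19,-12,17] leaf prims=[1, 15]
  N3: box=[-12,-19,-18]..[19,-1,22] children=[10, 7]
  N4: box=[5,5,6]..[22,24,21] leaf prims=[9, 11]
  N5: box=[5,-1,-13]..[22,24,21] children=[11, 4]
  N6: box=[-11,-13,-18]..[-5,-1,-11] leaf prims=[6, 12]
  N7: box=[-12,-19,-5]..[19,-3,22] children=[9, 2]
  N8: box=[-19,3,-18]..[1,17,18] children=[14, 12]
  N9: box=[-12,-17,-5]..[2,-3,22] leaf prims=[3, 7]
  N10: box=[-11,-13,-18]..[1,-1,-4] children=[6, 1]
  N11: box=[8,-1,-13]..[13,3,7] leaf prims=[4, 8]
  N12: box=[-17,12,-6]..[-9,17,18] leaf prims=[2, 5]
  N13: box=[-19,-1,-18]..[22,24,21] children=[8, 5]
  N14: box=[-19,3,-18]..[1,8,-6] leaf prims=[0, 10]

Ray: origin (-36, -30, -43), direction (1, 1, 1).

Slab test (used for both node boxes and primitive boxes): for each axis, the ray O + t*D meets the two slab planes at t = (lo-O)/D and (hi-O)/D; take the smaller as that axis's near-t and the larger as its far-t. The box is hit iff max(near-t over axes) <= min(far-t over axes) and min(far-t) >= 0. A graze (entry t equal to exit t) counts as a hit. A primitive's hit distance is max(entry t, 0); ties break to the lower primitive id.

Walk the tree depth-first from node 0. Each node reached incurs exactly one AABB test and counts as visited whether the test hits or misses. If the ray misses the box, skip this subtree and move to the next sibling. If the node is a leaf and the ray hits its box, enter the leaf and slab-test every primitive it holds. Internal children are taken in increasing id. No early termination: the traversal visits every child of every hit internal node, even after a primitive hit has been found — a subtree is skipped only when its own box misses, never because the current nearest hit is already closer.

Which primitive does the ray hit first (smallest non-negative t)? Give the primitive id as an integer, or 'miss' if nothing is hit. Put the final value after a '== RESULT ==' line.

Walk:
N0 x:[17,58] y:[11,54] z:[25,65] -> hit [25,54], descend [3, 13]
  N3 x:[24,55] y:[11,29] z:[25,65] -> hit [25,29], descend [7, 10]
    N7 x:[24,55] y:[11,27] z:[38,65] -> miss, prune
    N10 x:[25,37] y:[17,29] z:[25,39] -> hit [25,29], descend [1, 6]
      N1 x:[31,37] y:[21,29] z:[30,39] -> miss, prune
      N6 x:[25,31] y:[17,29] z:[25,32] -> hit [25,29] leaf, test {P6(miss), P12@t=27}
  N13 x:[17,58] y:[29,54] z:[25,64] -> hit [29,54], descend [5, 8]
    N5 x:[41,58] y:[29,54] z:[30,64] -> hit [41,54], descend [4, 11]
      N4 x:[41,58] y:[35,54] z:[49,64] -> hit [49,54] leaf, test {P9(miss), P11(miss)}
      N11 x:[44,49] y:[29,33] z:[30,50] -> miss, prune
    N8 x:[17,37] y:[33,47] z:[25,61] -> hit [33,37], descend [12, 14]
      N12 x:[19,27] y:[42,47] z:[37,61] -> miss, prune
      N14 x:[17,37] y:[33,38] z:[25,37] -> hit [33,37] leaf, test {P0(miss), P10@t=34}

Visited [0, 3, 7, 10, 1, 6, 13, 5, 4, 11, 8, 12, 14]. Tests: 13 box, 3 leaf. Nearest: P12.

== RESULT ==
12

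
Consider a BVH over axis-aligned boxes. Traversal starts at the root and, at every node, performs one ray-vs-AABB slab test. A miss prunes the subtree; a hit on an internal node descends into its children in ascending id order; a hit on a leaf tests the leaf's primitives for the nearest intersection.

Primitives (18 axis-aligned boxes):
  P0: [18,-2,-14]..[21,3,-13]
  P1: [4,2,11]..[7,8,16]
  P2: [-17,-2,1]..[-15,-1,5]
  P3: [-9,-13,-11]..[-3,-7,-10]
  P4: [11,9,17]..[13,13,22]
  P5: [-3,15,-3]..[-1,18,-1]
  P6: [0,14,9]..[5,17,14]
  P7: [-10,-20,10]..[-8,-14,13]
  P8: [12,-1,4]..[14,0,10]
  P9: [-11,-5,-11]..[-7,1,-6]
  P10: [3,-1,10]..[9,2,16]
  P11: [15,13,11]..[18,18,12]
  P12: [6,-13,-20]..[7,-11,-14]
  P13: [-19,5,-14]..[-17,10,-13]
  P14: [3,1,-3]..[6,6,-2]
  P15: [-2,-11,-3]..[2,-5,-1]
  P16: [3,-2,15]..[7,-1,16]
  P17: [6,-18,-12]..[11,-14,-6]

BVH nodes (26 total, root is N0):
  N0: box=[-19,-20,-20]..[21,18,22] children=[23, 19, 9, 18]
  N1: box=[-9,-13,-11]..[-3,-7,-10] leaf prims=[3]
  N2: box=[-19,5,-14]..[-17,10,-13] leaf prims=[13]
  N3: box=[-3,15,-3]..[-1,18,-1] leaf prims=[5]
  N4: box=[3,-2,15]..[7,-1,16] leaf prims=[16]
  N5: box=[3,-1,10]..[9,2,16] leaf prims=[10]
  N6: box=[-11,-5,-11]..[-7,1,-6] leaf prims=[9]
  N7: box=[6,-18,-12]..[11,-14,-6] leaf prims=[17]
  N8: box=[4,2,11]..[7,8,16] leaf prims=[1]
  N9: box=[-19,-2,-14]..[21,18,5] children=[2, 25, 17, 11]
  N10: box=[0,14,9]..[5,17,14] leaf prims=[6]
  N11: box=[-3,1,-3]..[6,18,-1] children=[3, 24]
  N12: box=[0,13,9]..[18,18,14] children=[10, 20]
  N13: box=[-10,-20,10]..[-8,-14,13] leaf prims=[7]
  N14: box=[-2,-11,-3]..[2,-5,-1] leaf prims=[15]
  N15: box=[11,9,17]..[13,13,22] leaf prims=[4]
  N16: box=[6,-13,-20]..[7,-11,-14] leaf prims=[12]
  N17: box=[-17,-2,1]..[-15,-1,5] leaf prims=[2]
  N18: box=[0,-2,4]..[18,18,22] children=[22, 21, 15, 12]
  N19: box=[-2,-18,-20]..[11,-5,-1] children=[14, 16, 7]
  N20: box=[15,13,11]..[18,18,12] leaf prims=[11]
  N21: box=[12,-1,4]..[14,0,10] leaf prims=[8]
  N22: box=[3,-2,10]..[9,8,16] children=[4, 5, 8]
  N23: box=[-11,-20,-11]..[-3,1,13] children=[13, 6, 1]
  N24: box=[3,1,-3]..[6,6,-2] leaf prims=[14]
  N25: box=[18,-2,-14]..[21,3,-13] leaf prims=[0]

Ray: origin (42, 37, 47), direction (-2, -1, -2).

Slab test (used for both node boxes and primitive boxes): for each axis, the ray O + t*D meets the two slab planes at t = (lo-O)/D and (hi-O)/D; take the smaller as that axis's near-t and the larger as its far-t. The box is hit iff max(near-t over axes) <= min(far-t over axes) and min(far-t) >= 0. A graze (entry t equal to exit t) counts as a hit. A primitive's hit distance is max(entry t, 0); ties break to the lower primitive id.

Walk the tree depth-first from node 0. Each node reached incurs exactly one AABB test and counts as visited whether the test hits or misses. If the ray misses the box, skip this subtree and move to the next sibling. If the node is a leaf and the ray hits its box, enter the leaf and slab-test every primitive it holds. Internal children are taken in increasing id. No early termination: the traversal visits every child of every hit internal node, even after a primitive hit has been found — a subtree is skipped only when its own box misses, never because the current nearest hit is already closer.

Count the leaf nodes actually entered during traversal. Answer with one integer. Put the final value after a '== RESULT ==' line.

Walk:
N0 x:[21/2,61/2] y:[19,57] z:[25/2,67/2] -> hit [19,61/2], descend [9, 18, 19, 23]
  N9 x:[21/2,61/2] y:[19,39] z:[21,61/2] -> hit [21,61/2], descend [2, 11, 17, 25]
    N2 x:[59/2,61/2] y:[27,32] z:[30,61/2] -> hit [30,61/2] leaf, test {P13@t=30}
    N11 x:[18,45/2] y:[19,36] z:[24,25] -> miss, prune
    N17 x:[57/2,59/2] y:[38,39] z:[21,23] -> miss, prune
    N25 x:[21/2,12] y:[34,39] z:[30,61/2] -> miss, prune
  N18 x:[12,21] y:[19,39] z:[25/2,43/2] -> hit [19,21], descend [12, 15, 21, 22]
    N12 x:[12,21] y:[19,24] z:[33/2,19] -> hit [19,19], descend [10, 20]
      N10 x:[37/2,21] y:[20,23] z:[33/2,19] -> miss, prune
      N20 x:[12,27/2] y:[19,24] z:[35/2,18] -> miss, prune
    N15 x:[29/2,31/2] y:[24,28] z:[25/2,15] -> miss, prune
    N21 x:[14,15] y:[37,38] z:[37/2,43/2] -> miss, prune
    N22 x:[33/2,39/2] y:[29,39] z:[31/2,37/2] -> miss, prune
  N19 x:[31/2,22] y:[42,55] z:[24,67/2] -> miss, prune
  N23 x:[45/2,53/2] y:[36,57] z:[17,29] -> miss, prune

Summary -> nodes [0, 9, 2, 11, 17, 25, 18, 12, 10, 20, 15, 21, 22, 19, 23]; box-tests=15; leaf-entries=1; first=P13

== RESULT ==
1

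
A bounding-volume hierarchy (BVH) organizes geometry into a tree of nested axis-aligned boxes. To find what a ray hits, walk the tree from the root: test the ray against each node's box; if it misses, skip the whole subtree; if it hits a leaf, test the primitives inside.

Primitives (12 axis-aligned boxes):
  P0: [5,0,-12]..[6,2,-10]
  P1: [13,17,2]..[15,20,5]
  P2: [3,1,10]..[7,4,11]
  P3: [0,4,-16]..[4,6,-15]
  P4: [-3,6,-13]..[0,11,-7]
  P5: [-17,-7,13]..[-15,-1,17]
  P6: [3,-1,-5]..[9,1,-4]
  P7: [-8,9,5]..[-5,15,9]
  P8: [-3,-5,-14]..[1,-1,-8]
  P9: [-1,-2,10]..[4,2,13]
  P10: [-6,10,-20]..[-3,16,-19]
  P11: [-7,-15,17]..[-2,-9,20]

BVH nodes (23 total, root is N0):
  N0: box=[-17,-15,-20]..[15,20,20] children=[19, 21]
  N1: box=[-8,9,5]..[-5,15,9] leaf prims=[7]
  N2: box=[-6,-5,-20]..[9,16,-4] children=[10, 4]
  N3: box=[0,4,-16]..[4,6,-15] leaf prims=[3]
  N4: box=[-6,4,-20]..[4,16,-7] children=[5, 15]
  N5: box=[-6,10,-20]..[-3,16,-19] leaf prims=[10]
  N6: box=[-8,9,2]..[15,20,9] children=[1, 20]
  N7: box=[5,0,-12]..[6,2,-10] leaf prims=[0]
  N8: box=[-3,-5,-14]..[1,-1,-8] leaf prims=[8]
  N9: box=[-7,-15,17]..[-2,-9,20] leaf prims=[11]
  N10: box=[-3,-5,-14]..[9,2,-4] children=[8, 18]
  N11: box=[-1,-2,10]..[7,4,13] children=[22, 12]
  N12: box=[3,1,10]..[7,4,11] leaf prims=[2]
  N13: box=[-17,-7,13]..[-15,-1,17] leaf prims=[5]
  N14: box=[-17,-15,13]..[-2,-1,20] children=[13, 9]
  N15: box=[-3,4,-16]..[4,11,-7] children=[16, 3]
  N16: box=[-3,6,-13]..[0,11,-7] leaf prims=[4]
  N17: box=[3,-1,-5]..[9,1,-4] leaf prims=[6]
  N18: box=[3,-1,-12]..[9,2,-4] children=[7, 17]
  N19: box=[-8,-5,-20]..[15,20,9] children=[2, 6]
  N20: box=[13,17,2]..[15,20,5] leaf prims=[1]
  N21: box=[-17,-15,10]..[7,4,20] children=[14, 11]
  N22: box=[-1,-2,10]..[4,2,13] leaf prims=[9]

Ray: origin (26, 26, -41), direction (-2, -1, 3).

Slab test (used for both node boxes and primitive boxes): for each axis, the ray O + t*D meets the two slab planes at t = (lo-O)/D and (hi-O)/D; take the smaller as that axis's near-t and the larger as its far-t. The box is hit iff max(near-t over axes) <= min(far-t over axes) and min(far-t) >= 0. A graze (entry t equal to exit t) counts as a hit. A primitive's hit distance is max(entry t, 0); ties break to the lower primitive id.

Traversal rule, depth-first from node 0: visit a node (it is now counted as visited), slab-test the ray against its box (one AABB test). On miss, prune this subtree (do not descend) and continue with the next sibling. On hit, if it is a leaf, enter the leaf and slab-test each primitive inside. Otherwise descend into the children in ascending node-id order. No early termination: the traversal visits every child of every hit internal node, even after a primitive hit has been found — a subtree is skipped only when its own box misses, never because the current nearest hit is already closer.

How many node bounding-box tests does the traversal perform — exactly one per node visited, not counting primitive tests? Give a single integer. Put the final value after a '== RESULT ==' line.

Traverse from the root:
N0 x:[11/2,43/2] y:[6,41] z:[7,61/3] -> hit [7,61/3], descend [19, 21]
  N19 x:[11/2,17] y:[6,31] z:[7,50/3] -> hit [7,50/3], descend [2, 6]
    N2 x:[17/2,16] y:[10,31] z:[7,37/3] -> hit [10,37/3], descend [4, 10]
      N4 x:[11,16] y:[10,22] z:[7,34/3] -> hit [11,34/3], descend [5, 15]
        N5 x:[29/2,16] y:[10,16] z:[7,22/3] -> miss, prune
        N15 x:[11,29/2] y:[15,22] z:[25/3,34/3] -> miss, prune
      N10 x:[17/2,29/2] y:[24,31] z:[9,37/3] -> miss, prune
    N6 x:[11/2,17] y:[6,17] z:[43/3,50/3] -> hit [43/3,50/3], descend [1, 20]
      N1 x:[31/2,17] y:[11,17] z:[46/3,50/3] -> hit [31/2,50/3] leaf, test {P7@t=31/2}
      N20 x:[11/2,13/2] y:[6,9] z:[43/3,46/3] -> miss, prune
  N21 x:[19/2,43/2] y:[22,41] z:[17,61/3] -> miss, prune

11 AABB tests over nodes [0, 19, 2, 4, 5, 15, 10, 6, 1, 20, 21]; 1 leaf entered; closest P7.

== RESULT ==
11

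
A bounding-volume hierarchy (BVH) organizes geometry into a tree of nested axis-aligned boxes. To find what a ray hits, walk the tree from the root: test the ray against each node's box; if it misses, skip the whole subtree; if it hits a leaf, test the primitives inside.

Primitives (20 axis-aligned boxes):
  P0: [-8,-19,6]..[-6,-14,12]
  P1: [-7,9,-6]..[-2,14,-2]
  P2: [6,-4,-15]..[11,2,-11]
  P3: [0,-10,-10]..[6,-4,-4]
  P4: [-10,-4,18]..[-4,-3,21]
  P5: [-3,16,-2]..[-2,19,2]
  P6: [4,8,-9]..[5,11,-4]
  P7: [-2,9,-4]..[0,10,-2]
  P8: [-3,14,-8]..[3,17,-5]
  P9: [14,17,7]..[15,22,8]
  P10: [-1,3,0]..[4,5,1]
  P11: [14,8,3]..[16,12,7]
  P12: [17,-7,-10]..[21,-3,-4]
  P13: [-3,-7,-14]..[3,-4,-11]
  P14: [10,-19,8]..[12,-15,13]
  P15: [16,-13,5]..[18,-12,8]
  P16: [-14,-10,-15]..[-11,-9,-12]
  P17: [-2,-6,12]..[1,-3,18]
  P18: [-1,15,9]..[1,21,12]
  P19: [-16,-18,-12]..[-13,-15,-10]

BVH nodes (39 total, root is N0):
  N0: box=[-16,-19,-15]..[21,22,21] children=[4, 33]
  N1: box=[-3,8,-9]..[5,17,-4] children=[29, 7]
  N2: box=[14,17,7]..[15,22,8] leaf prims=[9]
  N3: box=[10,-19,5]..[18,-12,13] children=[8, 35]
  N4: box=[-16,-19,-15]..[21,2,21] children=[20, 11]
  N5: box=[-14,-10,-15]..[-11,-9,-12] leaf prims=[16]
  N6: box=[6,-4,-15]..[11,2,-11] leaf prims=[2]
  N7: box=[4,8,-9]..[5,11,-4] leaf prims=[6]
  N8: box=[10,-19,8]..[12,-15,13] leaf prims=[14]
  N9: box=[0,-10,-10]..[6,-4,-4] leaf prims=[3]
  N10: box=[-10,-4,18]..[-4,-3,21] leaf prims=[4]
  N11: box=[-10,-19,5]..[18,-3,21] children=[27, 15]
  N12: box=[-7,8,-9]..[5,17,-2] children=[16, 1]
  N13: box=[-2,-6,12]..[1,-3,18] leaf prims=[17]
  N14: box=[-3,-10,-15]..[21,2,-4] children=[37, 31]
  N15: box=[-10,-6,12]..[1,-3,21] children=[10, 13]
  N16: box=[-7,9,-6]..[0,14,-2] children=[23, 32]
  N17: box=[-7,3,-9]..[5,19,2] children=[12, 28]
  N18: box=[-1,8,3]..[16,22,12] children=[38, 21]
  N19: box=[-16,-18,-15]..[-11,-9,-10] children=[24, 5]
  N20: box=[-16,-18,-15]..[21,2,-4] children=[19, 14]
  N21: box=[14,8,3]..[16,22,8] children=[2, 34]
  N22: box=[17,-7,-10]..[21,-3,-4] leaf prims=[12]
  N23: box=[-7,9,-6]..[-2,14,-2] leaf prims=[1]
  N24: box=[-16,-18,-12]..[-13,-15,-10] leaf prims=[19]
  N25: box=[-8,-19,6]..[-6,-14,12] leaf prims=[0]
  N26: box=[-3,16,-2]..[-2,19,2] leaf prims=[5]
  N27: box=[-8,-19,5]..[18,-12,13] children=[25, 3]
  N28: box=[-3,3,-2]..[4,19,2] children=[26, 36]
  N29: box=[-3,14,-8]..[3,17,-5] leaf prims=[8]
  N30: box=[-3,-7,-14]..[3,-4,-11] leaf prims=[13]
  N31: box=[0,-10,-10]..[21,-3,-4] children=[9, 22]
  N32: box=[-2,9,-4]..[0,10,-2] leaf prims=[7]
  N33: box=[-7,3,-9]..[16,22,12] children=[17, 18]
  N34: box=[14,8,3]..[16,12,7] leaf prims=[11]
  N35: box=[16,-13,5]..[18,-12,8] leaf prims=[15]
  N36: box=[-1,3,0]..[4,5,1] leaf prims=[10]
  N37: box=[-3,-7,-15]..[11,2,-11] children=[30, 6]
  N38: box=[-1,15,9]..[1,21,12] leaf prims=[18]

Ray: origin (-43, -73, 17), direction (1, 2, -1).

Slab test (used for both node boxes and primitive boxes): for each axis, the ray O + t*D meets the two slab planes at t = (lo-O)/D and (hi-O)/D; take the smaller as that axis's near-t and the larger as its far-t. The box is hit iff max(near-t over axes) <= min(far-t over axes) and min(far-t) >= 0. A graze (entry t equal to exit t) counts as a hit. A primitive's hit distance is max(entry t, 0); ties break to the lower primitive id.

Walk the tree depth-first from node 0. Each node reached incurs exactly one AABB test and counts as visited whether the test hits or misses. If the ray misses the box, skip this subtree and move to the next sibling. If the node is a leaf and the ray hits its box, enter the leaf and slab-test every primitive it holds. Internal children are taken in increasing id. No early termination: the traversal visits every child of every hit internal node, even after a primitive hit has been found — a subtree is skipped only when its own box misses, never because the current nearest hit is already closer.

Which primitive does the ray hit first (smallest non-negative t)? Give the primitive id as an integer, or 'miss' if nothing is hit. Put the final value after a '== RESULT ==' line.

Trace the traversal:
N0 x:[27,64] y:[27,95/2] z:[-4,32] -> hit [27,32], descend [4, 33]
  N4 x:[27,64] y:[27,75/2] z:[-4,32] -> hit [27,32], descend [11, 20]
    N11 x:[33,61] y:[27,35] z:[-4,12] -> miss, prune
    N20 x:[27,64] y:[55/2,75/2] z:[21,32] -> hit [55/2,32], descend [14, 19]
      N14 x:[40,64] y:[63/2,75/2] z:[21,32] -> miss, prune
      N19 x:[27,32] y:[55/2,32] z:[27,32] -> hit [55/2,32], descend [5, 24]
        N5 x:[29,32] y:[63/2,32] z:[29,32] -> hit [63/2,32] leaf, test {P16@t=63/2}
        N24 x:[27,30] y:[55/2,29] z:[27,29] -> hit [55/2,29] leaf, test {P19@t=55/2}
  N33 x:[36,59] y:[38,95/2] z:[5,26] -> miss, prune

Summary -> nodes [0, 4, 11, 20, 14, 19, 5, 24, 33]; box-tests=9; leaf-entries=2; first=P19

== RESULT ==
19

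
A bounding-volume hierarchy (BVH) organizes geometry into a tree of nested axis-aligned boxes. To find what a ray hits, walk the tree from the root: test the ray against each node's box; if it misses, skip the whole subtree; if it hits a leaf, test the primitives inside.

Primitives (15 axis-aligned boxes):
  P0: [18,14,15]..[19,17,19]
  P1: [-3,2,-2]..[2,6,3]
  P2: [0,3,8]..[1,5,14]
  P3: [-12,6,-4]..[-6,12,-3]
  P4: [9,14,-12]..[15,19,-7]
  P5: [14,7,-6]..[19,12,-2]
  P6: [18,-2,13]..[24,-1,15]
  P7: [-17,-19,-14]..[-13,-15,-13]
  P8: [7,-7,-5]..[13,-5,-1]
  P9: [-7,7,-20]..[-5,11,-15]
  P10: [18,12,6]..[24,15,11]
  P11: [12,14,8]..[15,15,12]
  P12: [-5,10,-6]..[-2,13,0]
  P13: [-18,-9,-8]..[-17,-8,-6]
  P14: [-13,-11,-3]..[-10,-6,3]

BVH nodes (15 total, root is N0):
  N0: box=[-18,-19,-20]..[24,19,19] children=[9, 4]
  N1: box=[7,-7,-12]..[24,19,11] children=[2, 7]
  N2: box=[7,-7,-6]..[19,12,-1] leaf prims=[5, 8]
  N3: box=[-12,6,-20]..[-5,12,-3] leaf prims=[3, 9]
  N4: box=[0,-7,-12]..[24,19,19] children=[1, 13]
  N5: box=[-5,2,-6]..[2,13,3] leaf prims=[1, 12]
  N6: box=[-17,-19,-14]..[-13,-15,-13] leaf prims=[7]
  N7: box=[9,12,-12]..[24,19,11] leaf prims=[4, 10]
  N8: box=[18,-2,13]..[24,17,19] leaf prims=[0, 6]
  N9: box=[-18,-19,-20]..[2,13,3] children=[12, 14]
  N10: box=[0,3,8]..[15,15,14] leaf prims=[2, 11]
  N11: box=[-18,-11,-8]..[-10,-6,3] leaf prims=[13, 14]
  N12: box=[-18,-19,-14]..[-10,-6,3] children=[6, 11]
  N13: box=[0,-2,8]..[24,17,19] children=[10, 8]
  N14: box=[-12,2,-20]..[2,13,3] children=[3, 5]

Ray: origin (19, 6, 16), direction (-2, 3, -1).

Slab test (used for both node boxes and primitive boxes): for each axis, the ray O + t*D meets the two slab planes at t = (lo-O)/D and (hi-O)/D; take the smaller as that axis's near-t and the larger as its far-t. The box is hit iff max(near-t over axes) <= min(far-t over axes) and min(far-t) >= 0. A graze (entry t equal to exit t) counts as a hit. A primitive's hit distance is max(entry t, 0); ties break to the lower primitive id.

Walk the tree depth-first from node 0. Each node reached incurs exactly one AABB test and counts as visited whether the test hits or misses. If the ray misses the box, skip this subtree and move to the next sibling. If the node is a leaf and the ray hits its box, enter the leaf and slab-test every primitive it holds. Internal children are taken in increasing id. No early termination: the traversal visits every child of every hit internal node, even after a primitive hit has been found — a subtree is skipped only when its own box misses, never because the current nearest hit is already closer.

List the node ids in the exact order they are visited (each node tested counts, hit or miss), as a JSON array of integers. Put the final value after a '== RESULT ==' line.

Traverse from the root:
N0 x:[-5/2,37/2] y:[-25/3,13/3] z:[-3,36] -> hit [-5/2,13/3], descend [4, 9]
  N4 x:[-5/2,19/2] y:[-13/3,13/3] z:[-3,28] -> hit [-5/2,13/3], descend [1, 13]
    N1 x:[-5/2,6] y:[-13/3,13/3] z:[5,28] -> miss, prune
    N13 x:[-5/2,19/2] y:[-8/3,11/3] z:[-3,8] -> hit [-5/2,11/3], descend [8, 10]
      N8 x:[-5/2,1/2] y:[-8/3,11/3] z:[-3,3] -> hit [-5/2,1/2] leaf, test {P0(miss), P6(miss)}
      N10 x:[2,19/2] y:[-1,3] z:[2,8] -> hit [2,3] leaf, test {P2(miss), P11(miss)}
  N9 x:[17/2,37/2] y:[-25/3,7/3] z:[13,36] -> miss, prune

Visited [0, 4, 1, 13, 8, 10, 9]. Tests: 7 box, 2 leaf. Nearest: miss.

== RESULT ==
[0, 4, 1, 13, 8, 10, 9]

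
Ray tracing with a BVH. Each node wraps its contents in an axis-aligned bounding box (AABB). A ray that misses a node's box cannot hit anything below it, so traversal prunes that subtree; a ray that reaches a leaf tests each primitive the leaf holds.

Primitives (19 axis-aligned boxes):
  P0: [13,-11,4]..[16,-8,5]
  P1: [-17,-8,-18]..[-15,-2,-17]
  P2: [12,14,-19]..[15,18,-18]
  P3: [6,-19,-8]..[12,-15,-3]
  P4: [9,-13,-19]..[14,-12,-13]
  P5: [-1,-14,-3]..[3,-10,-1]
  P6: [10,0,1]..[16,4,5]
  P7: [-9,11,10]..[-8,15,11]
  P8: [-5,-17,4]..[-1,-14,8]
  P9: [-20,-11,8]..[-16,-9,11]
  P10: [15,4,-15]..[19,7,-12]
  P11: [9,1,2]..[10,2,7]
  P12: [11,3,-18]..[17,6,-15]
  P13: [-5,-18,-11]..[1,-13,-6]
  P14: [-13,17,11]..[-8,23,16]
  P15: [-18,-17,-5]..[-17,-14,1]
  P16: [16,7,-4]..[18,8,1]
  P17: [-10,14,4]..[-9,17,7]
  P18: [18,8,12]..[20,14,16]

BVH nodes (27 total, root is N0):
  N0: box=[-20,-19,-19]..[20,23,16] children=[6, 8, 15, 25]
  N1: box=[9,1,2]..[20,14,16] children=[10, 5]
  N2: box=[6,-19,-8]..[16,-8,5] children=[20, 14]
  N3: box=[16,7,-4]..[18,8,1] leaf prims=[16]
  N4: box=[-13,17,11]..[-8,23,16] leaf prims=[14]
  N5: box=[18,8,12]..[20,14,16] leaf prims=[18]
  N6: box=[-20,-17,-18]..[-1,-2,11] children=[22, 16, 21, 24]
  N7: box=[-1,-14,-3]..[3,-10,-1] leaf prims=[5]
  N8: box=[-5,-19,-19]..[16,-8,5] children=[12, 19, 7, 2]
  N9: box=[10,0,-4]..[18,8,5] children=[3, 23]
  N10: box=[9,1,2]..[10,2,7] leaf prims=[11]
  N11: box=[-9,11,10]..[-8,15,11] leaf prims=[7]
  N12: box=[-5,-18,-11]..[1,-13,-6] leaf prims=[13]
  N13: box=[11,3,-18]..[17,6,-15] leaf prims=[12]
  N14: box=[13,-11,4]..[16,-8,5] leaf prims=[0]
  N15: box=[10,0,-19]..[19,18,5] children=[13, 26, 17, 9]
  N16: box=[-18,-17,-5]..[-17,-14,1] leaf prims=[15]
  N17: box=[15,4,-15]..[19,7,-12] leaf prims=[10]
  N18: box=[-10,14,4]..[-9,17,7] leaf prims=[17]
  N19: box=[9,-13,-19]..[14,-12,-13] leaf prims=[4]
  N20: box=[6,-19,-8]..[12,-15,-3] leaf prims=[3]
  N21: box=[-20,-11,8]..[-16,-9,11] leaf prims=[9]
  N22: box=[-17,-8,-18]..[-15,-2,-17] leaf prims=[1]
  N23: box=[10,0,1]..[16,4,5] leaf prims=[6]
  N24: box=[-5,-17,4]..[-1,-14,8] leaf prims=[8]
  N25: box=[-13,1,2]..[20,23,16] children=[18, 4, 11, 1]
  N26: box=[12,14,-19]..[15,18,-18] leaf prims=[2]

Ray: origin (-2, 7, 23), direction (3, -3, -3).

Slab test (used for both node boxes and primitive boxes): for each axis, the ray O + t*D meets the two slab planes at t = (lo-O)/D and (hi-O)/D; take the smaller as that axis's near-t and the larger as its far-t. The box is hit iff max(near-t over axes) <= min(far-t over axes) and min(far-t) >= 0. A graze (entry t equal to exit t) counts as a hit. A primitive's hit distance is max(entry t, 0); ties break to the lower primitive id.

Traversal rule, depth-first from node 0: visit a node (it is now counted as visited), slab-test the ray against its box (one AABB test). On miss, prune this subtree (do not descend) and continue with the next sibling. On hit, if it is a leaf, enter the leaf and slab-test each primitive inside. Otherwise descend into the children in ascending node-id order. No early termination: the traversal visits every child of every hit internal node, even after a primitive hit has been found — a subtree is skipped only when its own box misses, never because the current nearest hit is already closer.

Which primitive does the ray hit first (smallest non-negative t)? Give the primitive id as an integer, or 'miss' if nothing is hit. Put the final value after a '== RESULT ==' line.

Traverse from the root:
N0 x:[-6,22/3] y:[-16/3,26/3] z:[7/3,14] -> hit [7/3,22/3], descend [6, 8, 15, 25]
  N6 x:[-6,1/3] y:[3,8] z:[4,41/3] -> miss, prune
  N8 x:[-1,6] y:[5,26/3] z:[6,14] -> hit [6,6], descend [2, 7, 12, 19]
    N2 x:[8/3,6] y:[5,26/3] z:[6,31/3] -> hit [6,6], descend [14, 20]
      N14 x:[5,6] y:[5,6] z:[6,19/3] -> hit [6,6] leaf, test {P0@t=6}
      N20 x:[8/3,14/3] y:[22/3,26/3] z:[26/3,31/3] -> miss, prune
    N7 x:[1/3,5/3] y:[17/3,7] z:[8,26/3] -> miss, prune
    N12 x:[-1,1] y:[20/3,25/3] z:[29/3,34/3] -> miss, prune
    N19 x:[11/3,16/3] y:[19/3,20/3] z:[12,14] -> miss, prune
  N15 x:[4,7] y:[-11/3,7/3] z:[6,14] -> miss, prune
  N25 x:[-11/3,22/3] y:[-16/3,2] z:[7/3,7] -> miss, prune

Visited [0, 6, 8, 2, 14, 20, 7, 12, 19, 15, 25]. Tests: 11 box, 1 leaf. Nearest: P0.

== RESULT ==
0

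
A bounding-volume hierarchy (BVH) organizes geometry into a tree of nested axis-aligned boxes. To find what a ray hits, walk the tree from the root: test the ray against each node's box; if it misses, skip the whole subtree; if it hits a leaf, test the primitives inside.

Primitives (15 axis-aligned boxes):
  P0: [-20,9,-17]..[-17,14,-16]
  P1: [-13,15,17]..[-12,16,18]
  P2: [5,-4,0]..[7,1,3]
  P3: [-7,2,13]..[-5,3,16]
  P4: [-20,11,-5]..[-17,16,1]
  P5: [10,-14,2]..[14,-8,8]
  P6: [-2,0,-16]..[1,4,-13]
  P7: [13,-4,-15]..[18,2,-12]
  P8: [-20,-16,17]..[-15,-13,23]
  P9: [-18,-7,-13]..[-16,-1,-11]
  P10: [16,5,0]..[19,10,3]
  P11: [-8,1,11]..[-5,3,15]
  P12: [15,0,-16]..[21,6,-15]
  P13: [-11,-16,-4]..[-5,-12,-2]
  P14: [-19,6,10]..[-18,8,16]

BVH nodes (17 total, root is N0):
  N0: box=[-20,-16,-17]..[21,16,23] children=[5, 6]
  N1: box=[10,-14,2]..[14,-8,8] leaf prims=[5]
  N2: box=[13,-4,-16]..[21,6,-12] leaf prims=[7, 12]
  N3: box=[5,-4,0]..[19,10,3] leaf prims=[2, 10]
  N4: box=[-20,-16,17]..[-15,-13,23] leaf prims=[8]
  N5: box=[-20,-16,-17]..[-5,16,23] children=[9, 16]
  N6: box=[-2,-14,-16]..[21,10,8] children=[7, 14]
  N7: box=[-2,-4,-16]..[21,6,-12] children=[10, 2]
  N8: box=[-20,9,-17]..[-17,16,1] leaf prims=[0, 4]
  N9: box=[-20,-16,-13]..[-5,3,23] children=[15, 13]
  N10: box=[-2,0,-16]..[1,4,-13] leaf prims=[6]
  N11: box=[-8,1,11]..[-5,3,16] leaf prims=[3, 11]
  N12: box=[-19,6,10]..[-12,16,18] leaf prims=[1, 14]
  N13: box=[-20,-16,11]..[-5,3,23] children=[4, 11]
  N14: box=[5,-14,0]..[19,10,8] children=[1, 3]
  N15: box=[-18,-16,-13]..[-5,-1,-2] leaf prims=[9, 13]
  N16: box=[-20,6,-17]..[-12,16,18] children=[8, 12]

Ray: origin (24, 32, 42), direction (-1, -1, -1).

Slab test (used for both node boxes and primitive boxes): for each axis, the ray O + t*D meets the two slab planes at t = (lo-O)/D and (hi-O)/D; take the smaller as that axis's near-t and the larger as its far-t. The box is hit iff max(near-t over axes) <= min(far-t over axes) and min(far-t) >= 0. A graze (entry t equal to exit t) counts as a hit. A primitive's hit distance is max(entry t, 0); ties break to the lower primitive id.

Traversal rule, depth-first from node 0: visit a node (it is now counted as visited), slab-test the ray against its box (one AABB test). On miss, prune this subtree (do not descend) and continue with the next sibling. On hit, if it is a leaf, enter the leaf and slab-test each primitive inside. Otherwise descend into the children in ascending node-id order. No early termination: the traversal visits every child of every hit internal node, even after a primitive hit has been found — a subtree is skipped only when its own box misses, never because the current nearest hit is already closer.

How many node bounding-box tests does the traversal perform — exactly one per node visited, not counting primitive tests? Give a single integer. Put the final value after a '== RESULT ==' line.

Walk:
N0 x:[3,44] y:[16,48] z:[19,59] -> hit [19,44], descend [5, 6]
  N5 x:[29,44] y:[16,48] z:[19,59] -> hit [29,44], descend [9, 16]
    N9 x:[29,44] y:[29,48] z:[19,55] -> hit [29,44], descend [13, 15]
      N13 x:[29,44] y:[29,48] z:[19,31] -> hit [29,31], descend [4, 11]
        N4 x:[39,44] y:[45,48] z:[19,25] -> miss, prune
        N11 x:[29,32] y:[29,31] z:[26,31] -> hit [29,31] leaf, test {P3@t=29, P11@t=29}
      N15 x:[29,42] y:[33,48] z:[44,55] -> miss, prune
    N16 x:[36,44] y:[16,26] z:[24,59] -> miss, prune
  N6 x:[3,26] y:[22,46] z:[34,58] -> miss, prune

Visited [0, 5, 9, 13, 4, 11, 15, 16, 6]. Tests: 9 box, 1 leaf. Nearest: P3.

== RESULT ==
9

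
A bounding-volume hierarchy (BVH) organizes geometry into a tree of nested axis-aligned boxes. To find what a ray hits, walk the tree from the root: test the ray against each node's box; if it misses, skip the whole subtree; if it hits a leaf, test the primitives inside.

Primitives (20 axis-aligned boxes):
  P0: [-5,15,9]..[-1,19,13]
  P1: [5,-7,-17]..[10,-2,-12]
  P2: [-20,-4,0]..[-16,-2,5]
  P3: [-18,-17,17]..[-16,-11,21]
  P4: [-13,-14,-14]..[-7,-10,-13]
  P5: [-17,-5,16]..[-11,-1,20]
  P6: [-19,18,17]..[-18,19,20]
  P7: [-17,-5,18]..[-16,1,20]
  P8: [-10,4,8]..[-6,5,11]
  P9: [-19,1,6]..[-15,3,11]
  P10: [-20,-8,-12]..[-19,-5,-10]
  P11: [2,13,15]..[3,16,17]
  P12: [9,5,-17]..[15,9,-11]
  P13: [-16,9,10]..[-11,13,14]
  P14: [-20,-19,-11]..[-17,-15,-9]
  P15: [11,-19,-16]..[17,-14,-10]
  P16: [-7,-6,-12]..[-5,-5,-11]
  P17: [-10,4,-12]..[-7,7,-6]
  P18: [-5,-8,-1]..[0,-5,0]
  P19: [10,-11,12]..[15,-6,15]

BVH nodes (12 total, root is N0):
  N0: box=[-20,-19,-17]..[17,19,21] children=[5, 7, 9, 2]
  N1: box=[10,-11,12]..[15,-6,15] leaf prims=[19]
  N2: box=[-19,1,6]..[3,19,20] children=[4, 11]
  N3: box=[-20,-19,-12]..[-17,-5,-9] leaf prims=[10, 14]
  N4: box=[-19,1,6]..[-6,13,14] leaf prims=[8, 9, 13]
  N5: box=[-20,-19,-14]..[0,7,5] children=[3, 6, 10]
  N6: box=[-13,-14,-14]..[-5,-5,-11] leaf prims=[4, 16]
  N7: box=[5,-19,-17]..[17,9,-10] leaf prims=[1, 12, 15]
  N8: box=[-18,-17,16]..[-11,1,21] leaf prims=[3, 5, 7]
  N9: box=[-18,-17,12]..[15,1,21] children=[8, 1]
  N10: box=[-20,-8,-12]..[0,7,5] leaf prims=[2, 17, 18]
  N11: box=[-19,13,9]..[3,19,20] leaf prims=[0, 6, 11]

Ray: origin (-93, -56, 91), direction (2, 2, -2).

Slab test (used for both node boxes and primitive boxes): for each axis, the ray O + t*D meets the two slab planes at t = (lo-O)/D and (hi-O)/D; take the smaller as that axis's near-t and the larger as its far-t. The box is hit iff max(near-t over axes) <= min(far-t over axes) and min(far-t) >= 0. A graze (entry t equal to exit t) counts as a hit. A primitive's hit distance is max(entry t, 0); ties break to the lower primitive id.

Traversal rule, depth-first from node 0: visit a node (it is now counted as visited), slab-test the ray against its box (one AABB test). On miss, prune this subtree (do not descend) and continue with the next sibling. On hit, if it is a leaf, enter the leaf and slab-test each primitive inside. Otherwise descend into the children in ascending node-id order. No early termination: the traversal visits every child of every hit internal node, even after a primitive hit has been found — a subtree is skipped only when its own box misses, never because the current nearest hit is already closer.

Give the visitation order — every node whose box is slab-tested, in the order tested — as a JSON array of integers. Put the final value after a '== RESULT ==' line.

Traverse from the root:
N0 x:[73/2,55] y:[37/2,75/2] z:[35,54] -> hit [73/2,75/2], descend [2, 5, 7, 9]
  N2 x:[37,48] y:[57/2,75/2] z:[71/2,85/2] -> hit [37,75/2], descend [4, 11]
    N4 x:[37,87/2] y:[57/2,69/2] z:[77/2,85/2] -> miss, prune
    N11 x:[37,48] y:[69/2,75/2] z:[71/2,41] -> hit [37,75/2] leaf, test {P0(miss), P6@t=37, P11(miss)}
  N5 x:[73/2,93/2] y:[37/2,63/2] z:[43,105/2] -> miss, prune
  N7 x:[49,55] y:[37/2,65/2] z:[101/2,54] -> miss, prune
  N9 x:[75/2,54] y:[39/2,57/2] z:[35,79/2] -> miss, prune

Visited [0, 2, 4, 11, 5, 7, 9]. Tests: 7 box, 1 leaf. Nearest: P6.

== RESULT ==
[0, 2, 4, 11, 5, 7, 9]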